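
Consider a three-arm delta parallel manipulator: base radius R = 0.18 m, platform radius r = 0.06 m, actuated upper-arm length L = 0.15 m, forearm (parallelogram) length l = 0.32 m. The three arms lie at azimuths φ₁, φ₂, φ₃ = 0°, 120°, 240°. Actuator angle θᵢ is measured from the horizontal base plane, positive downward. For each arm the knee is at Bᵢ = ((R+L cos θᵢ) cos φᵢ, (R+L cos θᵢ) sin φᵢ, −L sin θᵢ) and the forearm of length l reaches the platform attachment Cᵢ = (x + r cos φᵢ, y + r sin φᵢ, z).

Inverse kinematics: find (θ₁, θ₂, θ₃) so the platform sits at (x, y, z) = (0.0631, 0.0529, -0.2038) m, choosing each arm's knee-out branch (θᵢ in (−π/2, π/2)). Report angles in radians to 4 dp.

θ₁ = -0.2621, θ₂ = 0.1747, θ₃ = 0.7856

φ1=0.0° → target in arm frame (0.0631, 0.0529)
  A cos θ + B sin θ = C:  0.0569·cos θ + -0.2038·sin θ = 0.1078
  γ=atan2(-0.2038,0.0569)=-1.2985;  ψ=arccos(0.5093)=1.0364;  θ1=γ+ψ≈-0.2621
arm 2 (φ=120.0°): x'=0.0143, y'=-0.0811
  A cos θ + B sin θ = C:  0.1057·cos θ + -0.2038·sin θ = 0.0687
  θ2 = atan2(B,A) + arccos(C/0.2296) = 0.1747
arm 3 (φ=240.0°): x'=-0.0774, y'=0.0282
  A=0.1974, B=-0.2038, C=(l²−L²−A²−y'²−z²)/(2L)=-0.0046
  θ3 = atan2(B,A) + arccos(C/0.2837) = 0.7856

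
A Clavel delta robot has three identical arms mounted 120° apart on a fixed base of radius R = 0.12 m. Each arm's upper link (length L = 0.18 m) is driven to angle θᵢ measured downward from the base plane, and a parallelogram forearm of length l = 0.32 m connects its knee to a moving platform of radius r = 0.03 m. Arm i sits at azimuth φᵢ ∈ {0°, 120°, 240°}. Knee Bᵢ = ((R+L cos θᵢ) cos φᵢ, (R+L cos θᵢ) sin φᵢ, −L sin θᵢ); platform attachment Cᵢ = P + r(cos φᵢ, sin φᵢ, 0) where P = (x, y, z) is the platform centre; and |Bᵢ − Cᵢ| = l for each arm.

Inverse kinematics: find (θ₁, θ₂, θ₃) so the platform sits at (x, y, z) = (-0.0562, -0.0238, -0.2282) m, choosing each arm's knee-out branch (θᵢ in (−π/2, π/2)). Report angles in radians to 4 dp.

arm 1 (φ=0.0°): x'=-0.0562, y'=-0.0238
  A cos θ + B sin θ = C:  0.1462·cos θ + -0.2282·sin θ = -0.0112
  γ=atan2(-0.2282,0.1462)=-1.0010;  ψ=arccos(-0.0412)=1.6120;  θ1=γ+ψ≈0.6110
φ2=120.0° → target in arm frame (0.0075, 0.0606)
  e−x'=0.0825;  (l²−L²−(e−x')²−y'²−z²)/2L = 0.0207
  γ=atan2(-0.2282,0.0825)=-1.2238;  ψ=arccos(0.0853)=1.4854;  θ2=γ+ψ≈0.2616
arm 3 (φ=240.0°): x'=0.0487, y'=-0.0368
  A cos θ + B sin θ = C:  0.0413·cos θ + -0.2282·sin θ = 0.0413
  √(A²+B²)=0.2319;  θ3 = -1.3918+1.3918 ≈ 0.0000

θ₁ = 0.6110, θ₂ = 0.2616, θ₃ = 0.0000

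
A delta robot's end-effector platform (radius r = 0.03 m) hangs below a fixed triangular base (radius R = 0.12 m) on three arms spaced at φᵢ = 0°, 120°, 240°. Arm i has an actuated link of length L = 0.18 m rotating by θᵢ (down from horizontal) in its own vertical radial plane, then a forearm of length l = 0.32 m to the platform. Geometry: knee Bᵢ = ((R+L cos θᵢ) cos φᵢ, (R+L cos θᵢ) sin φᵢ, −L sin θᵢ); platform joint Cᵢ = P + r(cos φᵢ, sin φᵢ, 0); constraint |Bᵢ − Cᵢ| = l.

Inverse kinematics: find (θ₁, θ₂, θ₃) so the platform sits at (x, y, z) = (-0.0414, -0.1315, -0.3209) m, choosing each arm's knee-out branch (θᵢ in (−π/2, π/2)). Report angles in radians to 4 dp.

θ₁ = 0.9603, θ₂ = 1.1347, θ₃ = 0.1745

φ1=0.0° → target in arm frame (-0.0414, -0.1315)
  A cos θ + B sin θ = C:  0.1314·cos θ + -0.3209·sin θ = -0.1876
  √(A²+B²)=0.3468;  θ1 = -1.1822+2.1424 ≈ 0.9603
rotate P by −φ2: (-0.0932, 0.1016, -0.3209)
  A cos θ + B sin θ = C:  0.1832·cos θ + -0.3209·sin θ = -0.2135
  √(A²+B²)=0.3695;  θ2 = -1.0521+2.1868 ≈ 1.1347
rotate P by −φ3: (0.1346, 0.0299, -0.3209)
  e−x'=-0.0446;  (l²−L²−(e−x')²−y'²−z²)/2L = -0.0996
  θ3 = atan2(B,A) + arccos(C/0.3240) = 0.1745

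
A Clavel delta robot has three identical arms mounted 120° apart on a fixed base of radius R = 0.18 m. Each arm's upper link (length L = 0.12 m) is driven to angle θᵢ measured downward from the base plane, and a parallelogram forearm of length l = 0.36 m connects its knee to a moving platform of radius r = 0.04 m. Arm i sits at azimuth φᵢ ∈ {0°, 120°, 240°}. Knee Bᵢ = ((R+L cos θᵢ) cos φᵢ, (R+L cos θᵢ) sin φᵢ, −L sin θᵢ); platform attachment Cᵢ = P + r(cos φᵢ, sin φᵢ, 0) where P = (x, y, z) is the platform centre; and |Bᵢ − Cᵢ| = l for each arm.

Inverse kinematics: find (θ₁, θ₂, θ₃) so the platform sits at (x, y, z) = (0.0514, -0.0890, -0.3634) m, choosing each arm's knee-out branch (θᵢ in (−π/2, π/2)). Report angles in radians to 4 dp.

rotate P by −φ1: (0.0514, -0.0890, -0.3634)
  A=0.0886, B=-0.3634, C=(l²−L²−A²−y'²−z²)/(2L)=-0.1360
  γ=atan2(-0.3634,0.0886)=-1.3317;  ψ=arccos(-0.3635)=1.9428;  θ1=γ+ψ≈0.6112
rotate P by −φ2: (-0.1028, 0.0000, -0.3634)
  e−x'=0.2428;  (l²−L²−(e−x')²−y'²−z²)/2L = -0.3158
  θ2 = atan2(B,A) + arccos(C/0.4370) = 1.3966
arm 3 (φ=240.0°): x'=0.0514, y'=0.0890
  A cos θ + B sin θ = C:  0.0886·cos θ + -0.3634·sin θ = -0.1360
  √(A²+B²)=0.3741;  θ3 = -1.3316+1.9429 ≈ 0.6113

θ₁ = 0.6112, θ₂ = 1.3966, θ₃ = 0.6113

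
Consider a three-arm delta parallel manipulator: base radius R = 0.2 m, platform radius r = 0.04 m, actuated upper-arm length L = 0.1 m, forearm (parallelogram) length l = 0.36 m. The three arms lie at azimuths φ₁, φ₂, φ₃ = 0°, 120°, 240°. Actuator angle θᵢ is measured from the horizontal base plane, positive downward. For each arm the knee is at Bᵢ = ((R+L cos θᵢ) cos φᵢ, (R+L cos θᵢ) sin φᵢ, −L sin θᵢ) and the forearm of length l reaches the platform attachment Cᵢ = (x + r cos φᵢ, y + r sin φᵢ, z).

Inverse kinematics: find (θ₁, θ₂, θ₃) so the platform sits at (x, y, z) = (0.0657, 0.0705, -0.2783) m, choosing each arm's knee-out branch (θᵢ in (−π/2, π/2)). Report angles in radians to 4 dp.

θ₁ = -0.1755, θ₂ = 0.1746, θ₃ = 1.0468

rotate P by −φ1: (0.0657, 0.0705, -0.2783)
  e−x'=0.0943;  (l²−L²−(e−x')²−y'²−z²)/2L = 0.1414
  θ1 = atan2(B,A) + arccos(C/0.2938) = -0.1755
φ2=120.0° → target in arm frame (0.0282, -0.0921)
  A cos θ + B sin θ = C:  0.1318·cos θ + -0.2783·sin θ = 0.0814
  θ2 = atan2(B,A) + arccos(C/0.3079) = 0.1746
arm 3 (φ=240.0°): x'=-0.0939, y'=0.0216
  A=0.2539, B=-0.2783, C=(l²−L²−A²−y'²−z²)/(2L)=-0.1139
  √(A²+B²)=0.3767;  θ3 = -0.8312+1.8780 ≈ 1.0468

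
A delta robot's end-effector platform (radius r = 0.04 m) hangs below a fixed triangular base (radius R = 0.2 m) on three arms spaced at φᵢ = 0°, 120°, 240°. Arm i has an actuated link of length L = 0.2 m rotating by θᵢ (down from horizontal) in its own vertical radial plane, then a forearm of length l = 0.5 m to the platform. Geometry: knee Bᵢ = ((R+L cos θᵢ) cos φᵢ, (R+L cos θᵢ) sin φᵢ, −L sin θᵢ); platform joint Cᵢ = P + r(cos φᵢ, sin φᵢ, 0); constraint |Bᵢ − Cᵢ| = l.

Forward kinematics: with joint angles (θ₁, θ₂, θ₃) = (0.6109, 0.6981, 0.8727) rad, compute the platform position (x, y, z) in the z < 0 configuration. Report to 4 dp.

arm 1 at φ=0.0°: (R−r)+L cos θ1 = 0.3238;  O1 = (0.3238, 0.0000, -0.1147)
arm 2 at φ=120.0°: (R−r)+L cos θ2 = 0.3132;  O2 = (-0.1566, 0.2713, -0.1286)
O3 = (0.2886·cos240.0°, 0.2886·sin240.0°, -0.1532) = (-0.1443, -0.2499, -0.1532)
|O₂|²−|O₁|² = -0.0034;  |O₃|²−|O₁|² = -0.0113
linear system: -0.9609x+0.5425y = -0.0034−-0.0277z; -0.9362x+-0.4998y = -0.0113−-0.0770z
det = 0.9881;  x = 0.0079+-0.0563z,  y = 0.0078+-0.0487z
sphere 1 gives Az²+Bz+C=0 with A=1.0055, B=0.2642, C=-0.1370;  B²−4AC=0.6208;  roots -0.5232, 0.2604;  negative root z = -0.5232
x = 0.0373, y = 0.0332

(0.0373, 0.0332, -0.5232)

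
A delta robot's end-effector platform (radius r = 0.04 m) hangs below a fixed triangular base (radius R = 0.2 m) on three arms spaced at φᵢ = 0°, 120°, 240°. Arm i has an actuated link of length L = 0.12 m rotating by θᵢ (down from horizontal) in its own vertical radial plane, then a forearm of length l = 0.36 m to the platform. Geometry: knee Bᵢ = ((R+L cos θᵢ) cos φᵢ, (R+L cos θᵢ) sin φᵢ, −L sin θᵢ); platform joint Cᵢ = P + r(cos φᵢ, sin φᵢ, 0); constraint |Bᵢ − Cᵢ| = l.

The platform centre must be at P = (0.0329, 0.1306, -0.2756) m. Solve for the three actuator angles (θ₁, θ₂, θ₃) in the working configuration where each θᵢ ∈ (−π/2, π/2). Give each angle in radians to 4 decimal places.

arm 1 (φ=0.0°): x'=0.0329, y'=0.1306
  A=0.1271, B=-0.2756, C=(l²−L²−A²−y'²−z²)/(2L)=0.0251
  γ=atan2(-0.2756,0.1271)=-1.1387;  ψ=arccos(0.0828)=1.4879;  θ1=γ+ψ≈0.3492
φ2=120.0° → target in arm frame (0.0967, -0.0938)
  e−x'=0.0633;  (l²−L²−(e−x')²−y'²−z²)/2L = 0.1101
  θ2 = atan2(B,A) + arccos(C/0.2828) = -0.1742
arm 3 (φ=240.0°): x'=-0.1296, y'=-0.0368
  e−x'=0.2896;  (l²−L²−(e−x')²−y'²−z²)/2L = -0.1915
  θ3 = atan2(B,A) + arccos(C/0.3997) = 1.3096

θ₁ = 0.3492, θ₂ = -0.1742, θ₃ = 1.3096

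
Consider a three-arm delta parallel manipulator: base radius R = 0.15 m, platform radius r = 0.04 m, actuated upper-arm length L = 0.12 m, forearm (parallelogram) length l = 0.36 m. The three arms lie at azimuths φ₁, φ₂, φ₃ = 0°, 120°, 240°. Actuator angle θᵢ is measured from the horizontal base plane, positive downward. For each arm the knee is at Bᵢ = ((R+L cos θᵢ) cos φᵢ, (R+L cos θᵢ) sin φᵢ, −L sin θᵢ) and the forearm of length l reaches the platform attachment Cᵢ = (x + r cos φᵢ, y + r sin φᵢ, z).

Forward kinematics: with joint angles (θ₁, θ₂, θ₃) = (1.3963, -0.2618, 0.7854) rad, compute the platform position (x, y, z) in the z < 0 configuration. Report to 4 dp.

arm 1 at φ=0.0°: (R−r)+L cos θ1 = 0.1308;  S1 = (0.1308, 0.0000, -0.1182)
S2 = (0.2259·cos120.0°, 0.2259·sin120.0°, 0.0311) = (-0.1130, 0.1956, 0.0311)
S3 = (0.1949·cos240.0°, 0.1949·sin240.0°, -0.0849) = (-0.0974, -0.1687, -0.0849)
eliminate P² terms by subtracting sphere 1 from 2 and 3
[-0.4876 0.3913 0.2985]·P = 0.0209;  [-0.4565 -0.3375 0.0666]·P = 0.0141
det = 0.3432;  x = -0.0366+0.3695z,  y = 0.0078+-0.3023z
sphere 1 gives Az²+Bz+C=0 with A=1.2280, B=0.1079, C=-0.0875;  B²−4AC=0.4416;  roots -0.3145, 0.2267;  negative root z = -0.3145
x = -0.1528, y = 0.1029

(-0.1528, 0.1029, -0.3145)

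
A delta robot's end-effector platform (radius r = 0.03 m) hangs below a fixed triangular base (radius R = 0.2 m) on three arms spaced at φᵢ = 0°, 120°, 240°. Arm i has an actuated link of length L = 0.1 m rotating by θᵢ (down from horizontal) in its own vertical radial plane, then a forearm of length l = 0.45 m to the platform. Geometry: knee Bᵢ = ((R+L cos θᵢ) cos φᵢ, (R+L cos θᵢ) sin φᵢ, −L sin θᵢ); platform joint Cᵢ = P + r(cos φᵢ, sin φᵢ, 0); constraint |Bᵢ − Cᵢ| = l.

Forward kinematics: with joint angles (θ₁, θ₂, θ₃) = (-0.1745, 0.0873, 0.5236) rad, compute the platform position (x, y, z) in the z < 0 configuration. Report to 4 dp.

φ1=0.0°: virtual centre (0.2685, 0.0000, 0.0174), radius l
φ2=120.0°: virtual centre (-0.1348, 0.2335, -0.0087), radius l
centre 3 = (0.2566·cos240.0°, 0.2566·sin240.0°, -0.0500) = (-0.1283, -0.2222, -0.0500)
eliminate P² terms by subtracting sphere 1 from 2 and 3
linear system: -0.8066x+0.4670y = 0.0004−-0.0522z; -0.7936x+-0.4444y = -0.0040−-0.1347z
det = 0.7291;  x = 0.0024+-0.1181z,  y = 0.0049+-0.0923z
into |P−centre ₁|² = l²: 1.0225z² + 0.0272z + -0.1313 = 0;  Δ = 0.5379;  z = -0.3720 or 0.3454 → z<0 root = -0.3720
x = 0.0463, y = 0.0392

(0.0463, 0.0392, -0.3720)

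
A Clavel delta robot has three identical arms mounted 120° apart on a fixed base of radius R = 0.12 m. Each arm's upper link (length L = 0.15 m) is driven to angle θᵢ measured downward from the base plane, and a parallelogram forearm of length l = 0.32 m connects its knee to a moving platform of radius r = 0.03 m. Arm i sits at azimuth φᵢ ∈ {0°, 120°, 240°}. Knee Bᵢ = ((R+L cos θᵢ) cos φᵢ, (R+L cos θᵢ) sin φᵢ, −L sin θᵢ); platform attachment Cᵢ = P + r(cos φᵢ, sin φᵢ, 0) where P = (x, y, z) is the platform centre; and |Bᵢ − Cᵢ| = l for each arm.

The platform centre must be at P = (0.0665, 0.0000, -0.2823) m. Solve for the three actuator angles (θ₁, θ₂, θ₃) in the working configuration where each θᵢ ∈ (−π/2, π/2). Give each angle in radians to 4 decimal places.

arm 1 (φ=0.0°): x'=0.0665, y'=0.0000
  e−x'=0.0235;  (l²−L²−(e−x')²−y'²−z²)/2L = -0.0012
  γ=atan2(-0.2823,0.0235)=-1.4877;  ψ=arccos(-0.0041)=1.5749;  θ1=γ+ψ≈0.0871
φ2=120.0° → target in arm frame (-0.0332, -0.0576)
  e−x'=0.1232;  (l²−L²−(e−x')²−y'²−z²)/2L = -0.0610
  θ2 = atan2(B,A) + arccos(C/0.3080) = 0.6110
φ3=240.0° → target in arm frame (-0.0333, 0.0576)
  A cos θ + B sin θ = C:  0.1233·cos θ + -0.2823·sin θ = -0.0610
  θ3 = atan2(B,A) + arccos(C/0.3080) = 0.6110

θ₁ = 0.0871, θ₂ = 0.6110, θ₃ = 0.6110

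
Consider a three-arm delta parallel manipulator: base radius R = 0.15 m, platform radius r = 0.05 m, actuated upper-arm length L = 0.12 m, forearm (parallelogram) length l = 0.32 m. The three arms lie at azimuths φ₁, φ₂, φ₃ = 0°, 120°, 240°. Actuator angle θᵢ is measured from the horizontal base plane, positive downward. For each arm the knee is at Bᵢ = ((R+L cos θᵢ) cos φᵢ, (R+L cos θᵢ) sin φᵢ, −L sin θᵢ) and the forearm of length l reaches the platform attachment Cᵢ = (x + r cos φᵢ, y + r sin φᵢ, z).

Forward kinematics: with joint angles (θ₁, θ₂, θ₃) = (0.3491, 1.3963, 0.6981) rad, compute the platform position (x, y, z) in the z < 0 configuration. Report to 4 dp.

(0.0917, -0.0874, -0.3241)

O1 = (0.2128·cos0.0°, 0.2128·sin0.0°, -0.0410) = (0.2128, 0.0000, -0.0410)
φ2=120.0°: virtual centre (-0.0604, 0.1046, -0.1182), radius l
O3 = (0.1919·cos240.0°, 0.1919·sin240.0°, -0.0771) = (-0.0960, -0.1662, -0.0771)
subtract pairs → two planes through P
plane₁₂: -0.5464x+0.2093y+-0.1543z = -0.0184
Cramer: x(z) = 0.0225-0.2136z;  y(z) = -0.0292+0.1796z
sphere 1 gives Az²+Bz+C=0 with A=1.0779, B=0.1529, C=-0.0637;  B²−4AC=0.2978;  roots -0.3241, 0.1822;  negative root z = -0.3241
x = 0.0917, y = -0.0874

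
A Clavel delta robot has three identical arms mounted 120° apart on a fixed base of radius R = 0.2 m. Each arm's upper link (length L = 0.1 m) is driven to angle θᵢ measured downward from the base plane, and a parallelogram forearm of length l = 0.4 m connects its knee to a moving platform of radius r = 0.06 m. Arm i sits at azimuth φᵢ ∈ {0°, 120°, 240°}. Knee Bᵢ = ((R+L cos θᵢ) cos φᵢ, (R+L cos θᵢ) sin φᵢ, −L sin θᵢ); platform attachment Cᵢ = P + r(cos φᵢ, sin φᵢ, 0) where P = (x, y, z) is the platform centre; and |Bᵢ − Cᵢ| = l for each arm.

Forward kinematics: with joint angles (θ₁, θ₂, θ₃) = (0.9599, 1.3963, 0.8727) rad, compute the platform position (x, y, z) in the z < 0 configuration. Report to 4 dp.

(0.0203, -0.0530, -0.4367)

arm 1 at φ=0.0°: ρ1 = 0.1974;  O1 = (0.1974, 0.0000, -0.0819)
φ2=120.0°: virtual centre (-0.0787, 0.1363, -0.0985), radius l
arm 3 at φ=240.0°: ρ3 = 0.2043;  O3 = (-0.1021, -0.1769, -0.0766)
subtract pairs → two planes through P
plane₁₂: -0.5521x+0.2726y+-0.0331z = -0.0112
det = 0.3586;  x = 0.0096+-0.0246z,  y = -0.0217+0.0717z
sphere 1 gives Az²+Bz+C=0 with A=1.0057, B=0.1700, C=-0.1176;  B²−4AC=0.5018;  roots -0.4367, 0.2677;  negative root z = -0.4367
x = 0.0203, y = -0.0530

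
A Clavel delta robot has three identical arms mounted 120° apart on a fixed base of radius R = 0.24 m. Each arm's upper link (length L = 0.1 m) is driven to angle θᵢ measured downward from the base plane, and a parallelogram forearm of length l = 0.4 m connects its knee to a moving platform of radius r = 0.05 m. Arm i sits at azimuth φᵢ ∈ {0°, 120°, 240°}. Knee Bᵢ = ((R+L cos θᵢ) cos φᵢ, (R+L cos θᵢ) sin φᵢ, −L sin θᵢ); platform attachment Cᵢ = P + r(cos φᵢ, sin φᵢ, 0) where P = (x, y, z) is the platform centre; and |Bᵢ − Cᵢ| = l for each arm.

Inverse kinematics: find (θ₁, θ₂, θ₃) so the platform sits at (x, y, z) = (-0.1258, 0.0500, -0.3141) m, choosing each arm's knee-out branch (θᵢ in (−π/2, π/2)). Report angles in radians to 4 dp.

θ₁ = 1.3961, θ₂ = -0.3498, θ₃ = 0.4360

φ1=0.0° → target in arm frame (-0.1258, 0.0500)
  e−x'=0.3158;  (l²−L²−(e−x')²−y'²−z²)/2L = -0.2544
  θ1 = atan2(B,A) + arccos(C/0.4454) = 1.3961
rotate P by −φ2: (0.1062, 0.0839, -0.3141)
  e−x'=0.0838;  (l²−L²−(e−x')²−y'²−z²)/2L = 0.1864
  √(A²+B²)=0.3251;  θ2 = -1.3101+0.9603 ≈ -0.3498
rotate P by −φ3: (0.0196, -0.1339, -0.3141)
  e−x'=0.1704;  (l²−L²−(e−x')²−y'²−z²)/2L = 0.0218
  θ3 = atan2(B,A) + arccos(C/0.3573) = 0.4360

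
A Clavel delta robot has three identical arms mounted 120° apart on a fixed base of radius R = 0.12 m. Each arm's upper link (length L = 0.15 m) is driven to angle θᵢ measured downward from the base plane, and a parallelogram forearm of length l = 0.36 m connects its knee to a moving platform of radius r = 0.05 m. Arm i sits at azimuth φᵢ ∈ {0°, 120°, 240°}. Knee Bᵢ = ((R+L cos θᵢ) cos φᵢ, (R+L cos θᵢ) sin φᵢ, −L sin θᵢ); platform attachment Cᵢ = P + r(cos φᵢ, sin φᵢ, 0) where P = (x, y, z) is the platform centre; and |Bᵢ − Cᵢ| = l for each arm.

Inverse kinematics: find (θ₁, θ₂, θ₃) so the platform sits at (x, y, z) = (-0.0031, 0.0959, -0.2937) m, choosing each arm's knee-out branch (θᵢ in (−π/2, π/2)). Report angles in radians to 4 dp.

rotate P by −φ1: (-0.0031, 0.0959, -0.2937)
  A=0.0731, B=-0.2937, C=(l²−L²−A²−y'²−z²)/(2L)=0.0210
  θ1 = atan2(B,A) + arccos(C/0.3027) = 0.1745
arm 2 (φ=120.0°): x'=0.0846, y'=-0.0453
  A=-0.0146, B=-0.2937, C=(l²−L²−A²−y'²−z²)/(2L)=0.0619
  θ2 = atan2(B,A) + arccos(C/0.2941) = -0.2619
arm 3 (φ=240.0°): x'=-0.0815, y'=-0.0506
  A cos θ + B sin θ = C:  0.1515·cos θ + -0.2937·sin θ = -0.0156
  γ=atan2(-0.2937,0.1515)=-1.0946;  ψ=arccos(-0.0472)=1.6180;  θ3=γ+ψ≈0.5234

θ₁ = 0.1745, θ₂ = -0.2619, θ₃ = 0.5234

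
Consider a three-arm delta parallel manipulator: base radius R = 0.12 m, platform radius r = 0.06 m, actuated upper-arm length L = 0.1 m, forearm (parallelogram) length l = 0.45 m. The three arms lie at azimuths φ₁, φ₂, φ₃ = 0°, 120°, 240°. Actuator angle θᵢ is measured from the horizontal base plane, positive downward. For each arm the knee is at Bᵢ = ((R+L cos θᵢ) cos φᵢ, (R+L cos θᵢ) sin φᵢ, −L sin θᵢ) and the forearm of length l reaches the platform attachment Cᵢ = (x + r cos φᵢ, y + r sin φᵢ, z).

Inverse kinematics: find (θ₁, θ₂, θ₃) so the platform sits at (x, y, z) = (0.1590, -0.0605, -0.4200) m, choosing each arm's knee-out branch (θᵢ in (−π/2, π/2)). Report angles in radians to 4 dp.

θ₁ = -0.2621, θ₂ = 0.7855, θ₃ = 0.4361

rotate P by −φ1: (0.1590, -0.0605, -0.4200)
  A=-0.0990, B=-0.4200, C=(l²−L²−A²−y'²−z²)/(2L)=0.0132
  γ=atan2(-0.4200,-0.0990)=-1.8023;  ψ=arccos(0.0306)=1.5402;  θ1=γ+ψ≈-0.2621
rotate P by −φ2: (-0.1319, -0.1074, -0.4200)
  A=0.1919, B=-0.4200, C=(l²−L²−A²−y'²−z²)/(2L)=-0.1613
  √(A²+B²)=0.4618;  θ2 = -1.1422+1.9277 ≈ 0.7855
arm 3 (φ=240.0°): x'=-0.0271, y'=0.1679
  A=0.0871, B=-0.4200, C=(l²−L²−A²−y'²−z²)/(2L)=-0.0985
  √(A²+B²)=0.4289;  θ3 = -1.3663+1.8024 ≈ 0.4361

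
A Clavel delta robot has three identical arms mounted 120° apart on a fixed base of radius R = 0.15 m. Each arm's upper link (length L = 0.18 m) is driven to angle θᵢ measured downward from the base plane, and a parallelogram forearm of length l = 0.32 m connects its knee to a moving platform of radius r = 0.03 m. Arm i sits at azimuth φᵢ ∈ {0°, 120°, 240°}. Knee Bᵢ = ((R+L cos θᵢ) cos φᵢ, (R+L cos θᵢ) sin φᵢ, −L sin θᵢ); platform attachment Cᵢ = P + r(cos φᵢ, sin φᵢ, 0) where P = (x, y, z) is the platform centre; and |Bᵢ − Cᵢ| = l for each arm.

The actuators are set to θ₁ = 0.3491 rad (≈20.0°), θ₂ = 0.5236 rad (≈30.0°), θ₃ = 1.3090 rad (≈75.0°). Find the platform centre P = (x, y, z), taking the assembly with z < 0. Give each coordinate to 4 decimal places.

arm 1 at φ=0.0°: (R−r)+L cos θ1 = 0.2891;  S1 = (0.2891, 0.0000, -0.0616)
arm 2 at φ=120.0°: (R−r)+L cos θ2 = 0.2759;  S2 = (-0.1379, 0.2389, -0.0900)
φ3=240.0°: virtual centre (-0.0833, -0.1443, -0.1739), radius l
eliminate P² terms by subtracting sphere 1 from 2 and 3
linear system: -0.8542x+0.4778y = -0.0032−-0.0569z; -0.7449x+-0.2885y = -0.0294−-0.2246z
Cramer: x(z) = 0.0249-0.2054z;  y(z) = 0.0378-0.2482z
into |P−S₁|² = l²: 1.1038z² + 0.2130z + -0.0273 = 0;  Δ = 0.1660;  z = -0.2811 or 0.0881 → z<0 root = -0.2811
x = 0.0826, y = 0.1075

(0.0826, 0.1075, -0.2811)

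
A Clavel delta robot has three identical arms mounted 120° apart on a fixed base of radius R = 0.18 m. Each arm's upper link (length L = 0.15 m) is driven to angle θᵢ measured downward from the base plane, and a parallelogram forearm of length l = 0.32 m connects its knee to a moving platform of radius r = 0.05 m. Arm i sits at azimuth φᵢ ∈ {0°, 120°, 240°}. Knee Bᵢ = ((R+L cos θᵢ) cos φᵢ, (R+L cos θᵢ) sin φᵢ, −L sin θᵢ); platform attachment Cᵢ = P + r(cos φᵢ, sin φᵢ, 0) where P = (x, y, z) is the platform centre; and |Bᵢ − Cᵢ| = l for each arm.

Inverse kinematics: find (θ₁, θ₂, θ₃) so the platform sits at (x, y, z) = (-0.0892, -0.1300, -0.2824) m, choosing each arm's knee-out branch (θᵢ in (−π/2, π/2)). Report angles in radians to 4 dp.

φ1=0.0° → target in arm frame (-0.0892, -0.1300)
  A cos θ + B sin θ = C:  0.2192·cos θ + -0.2824·sin θ = -0.2160
  √(A²+B²)=0.3575;  θ1 = -0.9107+2.2196 ≈ 1.3088
arm 2 (φ=120.0°): x'=-0.0680, y'=0.1422
  e−x'=0.1980;  (l²−L²−(e−x')²−y'²−z²)/2L = -0.1976
  γ=atan2(-0.2824,0.1980)=-0.9593;  ψ=arccos(-0.5730)=2.1809;  θ2=γ+ψ≈1.2216
arm 3 (φ=240.0°): x'=0.1572, y'=-0.0122
  e−x'=-0.0272;  (l²−L²−(e−x')²−y'²−z²)/2L = -0.0025
  √(A²+B²)=0.2837;  θ3 = -1.6668+1.5795 ≈ -0.0873

θ₁ = 1.3088, θ₂ = 1.2216, θ₃ = -0.0873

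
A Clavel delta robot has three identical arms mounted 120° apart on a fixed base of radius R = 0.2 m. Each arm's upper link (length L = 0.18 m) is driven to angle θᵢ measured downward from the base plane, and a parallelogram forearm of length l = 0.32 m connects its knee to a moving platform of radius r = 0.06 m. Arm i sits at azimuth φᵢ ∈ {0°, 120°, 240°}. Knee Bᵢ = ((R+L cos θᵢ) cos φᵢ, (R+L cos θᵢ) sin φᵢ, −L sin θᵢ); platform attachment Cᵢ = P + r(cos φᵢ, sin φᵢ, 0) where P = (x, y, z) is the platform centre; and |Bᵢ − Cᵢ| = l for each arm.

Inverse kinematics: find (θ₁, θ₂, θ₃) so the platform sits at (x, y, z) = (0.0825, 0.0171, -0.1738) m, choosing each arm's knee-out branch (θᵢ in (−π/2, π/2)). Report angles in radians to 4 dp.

θ₁ = -0.2619, θ₂ = 0.6980, θ₃ = 0.8731

arm 1 (φ=0.0°): x'=0.0825, y'=0.0171
  A=0.0575, B=-0.1738, C=(l²−L²−A²−y'²−z²)/(2L)=0.1005
  θ1 = atan2(B,A) + arccos(C/0.1831) = -0.2619
rotate P by −φ2: (-0.0264, -0.0800, -0.1738)
  A=0.1664, B=-0.1738, C=(l²−L²−A²−y'²−z²)/(2L)=0.0158
  θ2 = atan2(B,A) + arccos(C/0.2406) = 0.6980
arm 3 (φ=240.0°): x'=-0.0561, y'=0.0629
  A cos θ + B sin θ = C:  0.1961·cos θ + -0.1738·sin θ = -0.0072
  θ3 = atan2(B,A) + arccos(C/0.2620) = 0.8731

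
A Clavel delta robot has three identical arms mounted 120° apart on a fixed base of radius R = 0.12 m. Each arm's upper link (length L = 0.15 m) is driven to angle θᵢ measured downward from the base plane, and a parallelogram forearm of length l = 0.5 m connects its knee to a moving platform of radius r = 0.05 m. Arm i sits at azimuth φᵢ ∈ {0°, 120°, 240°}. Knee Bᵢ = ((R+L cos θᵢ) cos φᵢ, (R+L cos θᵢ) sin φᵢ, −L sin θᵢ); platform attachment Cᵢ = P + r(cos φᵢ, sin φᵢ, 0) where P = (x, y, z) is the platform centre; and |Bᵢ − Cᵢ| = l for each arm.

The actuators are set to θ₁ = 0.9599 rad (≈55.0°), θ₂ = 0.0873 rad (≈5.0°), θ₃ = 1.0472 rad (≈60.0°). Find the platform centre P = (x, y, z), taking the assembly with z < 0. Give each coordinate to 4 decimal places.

arm 1 at φ=0.0°: e+L cos θ1 = 0.1560;  O1 = (0.1560, 0.0000, -0.1229)
φ2=120.0°: virtual centre (-0.1097, 0.1900, -0.0131), radius l
φ3=240.0°: virtual centre (-0.0725, -0.1256, -0.1299), radius l
subtract pairs → two planes through P
linear system: -0.5315x+0.3801y = 0.0089−0.2196z; -0.4571x+-0.2511y = -0.0015−-0.0141z
det = 0.3072;  x = -0.0053+0.1621z,  y = 0.0159+-0.3510z
into |P−O₁|² = l²: 1.1495z² + 0.1823z + -0.2086 = 0;  Δ = 0.9924;  z = -0.5126 or 0.3540 → z<0 root = -0.5126
x = -0.0884, y = 0.1958

(-0.0884, 0.1958, -0.5126)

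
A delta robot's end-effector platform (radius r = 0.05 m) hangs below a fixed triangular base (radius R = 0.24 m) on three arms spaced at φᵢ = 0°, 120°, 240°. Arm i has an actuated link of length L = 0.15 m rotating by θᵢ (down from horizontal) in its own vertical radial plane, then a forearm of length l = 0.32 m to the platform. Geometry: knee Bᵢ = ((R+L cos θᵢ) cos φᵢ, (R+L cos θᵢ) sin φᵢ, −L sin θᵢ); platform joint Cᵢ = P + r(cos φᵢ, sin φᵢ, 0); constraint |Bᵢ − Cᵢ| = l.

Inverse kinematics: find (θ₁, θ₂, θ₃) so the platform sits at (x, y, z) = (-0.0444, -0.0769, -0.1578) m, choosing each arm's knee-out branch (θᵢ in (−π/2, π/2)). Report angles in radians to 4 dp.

rotate P by −φ1: (-0.0444, -0.0769, -0.1578)
  e−x'=0.2344;  (l²−L²−(e−x')²−y'²−z²)/2L = -0.0195
  √(A²+B²)=0.2826;  θ1 = -0.5925+1.6400 ≈ 1.0474
φ2=120.0° → target in arm frame (-0.0444, 0.0769)
  e−x'=0.2344;  (l²−L²−(e−x')²−y'²−z²)/2L = -0.0195
  γ=atan2(-0.1578,0.2344)=-0.5925;  ψ=arccos(-0.0691)=1.6399;  θ2=γ+ψ≈1.0474
φ3=240.0° → target in arm frame (0.0888, 0.0000)
  A=0.1012, B=-0.1578, C=(l²−L²−A²−y'²−z²)/(2L)=0.1492
  √(A²+B²)=0.1875;  θ3 = -1.0005+0.6504 ≈ -0.3501

θ₁ = 1.0474, θ₂ = 1.0474, θ₃ = -0.3501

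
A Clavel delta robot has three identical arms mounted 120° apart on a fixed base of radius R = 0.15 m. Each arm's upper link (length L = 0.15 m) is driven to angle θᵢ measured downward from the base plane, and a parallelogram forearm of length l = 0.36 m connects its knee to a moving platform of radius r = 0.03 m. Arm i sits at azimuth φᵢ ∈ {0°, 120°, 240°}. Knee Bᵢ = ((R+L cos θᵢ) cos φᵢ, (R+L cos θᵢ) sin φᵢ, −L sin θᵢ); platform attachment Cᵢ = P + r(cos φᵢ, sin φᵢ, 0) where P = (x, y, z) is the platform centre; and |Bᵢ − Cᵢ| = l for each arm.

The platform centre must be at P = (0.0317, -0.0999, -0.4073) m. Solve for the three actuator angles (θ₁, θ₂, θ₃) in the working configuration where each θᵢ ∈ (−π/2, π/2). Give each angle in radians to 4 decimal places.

rotate P by −φ1: (0.0317, -0.0999, -0.4073)
  A cos θ + B sin θ = C:  0.0883·cos θ + -0.4073·sin θ = -0.2552
  θ1 = atan2(B,A) + arccos(C/0.4168) = 0.8726
arm 2 (φ=120.0°): x'=-0.1024, y'=0.0225
  e−x'=0.2224;  (l²−L²−(e−x')²−y'²−z²)/2L = -0.3625
  θ2 = atan2(B,A) + arccos(C/0.4640) = 1.3962
arm 3 (φ=240.0°): x'=0.0707, y'=0.0774
  A=0.0493, B=-0.4073, C=(l²−L²−A²−y'²−z²)/(2L)=-0.2241
  γ=atan2(-0.4073,0.0493)=-1.4503;  ψ=arccos(-0.5461)=2.1485;  θ3=γ+ψ≈0.6983

θ₁ = 0.8726, θ₂ = 1.3962, θ₃ = 0.6983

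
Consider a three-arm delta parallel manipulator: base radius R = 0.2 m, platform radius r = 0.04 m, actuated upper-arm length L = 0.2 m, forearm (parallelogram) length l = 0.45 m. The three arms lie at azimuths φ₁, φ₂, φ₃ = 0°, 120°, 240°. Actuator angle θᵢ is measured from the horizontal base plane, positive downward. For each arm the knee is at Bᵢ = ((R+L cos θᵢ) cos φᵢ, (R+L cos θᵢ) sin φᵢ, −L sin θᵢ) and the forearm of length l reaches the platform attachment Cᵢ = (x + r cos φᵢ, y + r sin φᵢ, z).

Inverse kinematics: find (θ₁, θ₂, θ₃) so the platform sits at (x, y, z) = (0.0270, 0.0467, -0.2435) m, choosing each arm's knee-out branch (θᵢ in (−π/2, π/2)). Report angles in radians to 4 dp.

θ₁ = -0.3495, θ₂ = -0.3490, θ₃ = 0.2619

rotate P by −φ1: (0.0270, 0.0467, -0.2435)
  A cos θ + B sin θ = C:  0.1330·cos θ + -0.2435·sin θ = 0.2083
  √(A²+B²)=0.2775;  θ1 = -1.0709+0.7214 ≈ -0.3495
arm 2 (φ=120.0°): x'=0.0269, y'=-0.0467
  A cos θ + B sin θ = C:  0.1331·cos θ + -0.2435·sin θ = 0.2083
  γ=atan2(-0.2435,0.1331)=-1.0707;  ψ=arccos(0.7507)=0.7217;  θ2=γ+ψ≈-0.3490
φ3=240.0° → target in arm frame (-0.0539, 0.0000)
  A=0.2139, B=-0.2435, C=(l²−L²−A²−y'²−z²)/(2L)=0.1436
  γ=atan2(-0.2435,0.2139)=-0.8499;  ψ=arccos(0.4430)=1.1119;  θ3=γ+ψ≈0.2619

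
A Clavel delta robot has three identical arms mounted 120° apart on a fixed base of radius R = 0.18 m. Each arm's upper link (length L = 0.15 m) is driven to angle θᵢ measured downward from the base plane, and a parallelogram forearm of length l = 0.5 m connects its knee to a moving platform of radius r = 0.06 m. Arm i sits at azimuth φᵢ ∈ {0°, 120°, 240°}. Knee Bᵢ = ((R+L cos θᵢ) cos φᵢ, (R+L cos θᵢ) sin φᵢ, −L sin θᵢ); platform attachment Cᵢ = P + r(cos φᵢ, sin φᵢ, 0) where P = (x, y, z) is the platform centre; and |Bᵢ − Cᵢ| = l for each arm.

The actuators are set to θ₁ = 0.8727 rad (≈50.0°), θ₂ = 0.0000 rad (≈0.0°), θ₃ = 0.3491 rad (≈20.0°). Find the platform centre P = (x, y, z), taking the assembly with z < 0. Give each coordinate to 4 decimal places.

φ1=0.0°: virtual centre (0.2164, 0.0000, -0.1149), radius l
φ2=120.0°: virtual centre (-0.1350, 0.2338, 0.0000), radius l
φ3=240.0°: virtual centre (-0.1305, -0.2260, -0.0513), radius l
|centre ₂|²−|centre ₁|² = 0.0129;  |centre ₃|²−|centre ₁|² = 0.0107
linear system: -0.7028x+0.4677y = 0.0129−0.2298z; -0.6938x+-0.4520y = 0.0107−0.1272z
det = 0.6421;  x = -0.0168+0.2544z,  y = 0.0022+-0.1091z
into |P−centre ₁|² = l²: 1.0766z² + 0.1107z + -0.1824 = 0;  Δ = 0.7977;  z = -0.4662 or 0.3634 → z<0 root = -0.4662
x = -0.1354, y = 0.0530

(-0.1354, 0.0530, -0.4662)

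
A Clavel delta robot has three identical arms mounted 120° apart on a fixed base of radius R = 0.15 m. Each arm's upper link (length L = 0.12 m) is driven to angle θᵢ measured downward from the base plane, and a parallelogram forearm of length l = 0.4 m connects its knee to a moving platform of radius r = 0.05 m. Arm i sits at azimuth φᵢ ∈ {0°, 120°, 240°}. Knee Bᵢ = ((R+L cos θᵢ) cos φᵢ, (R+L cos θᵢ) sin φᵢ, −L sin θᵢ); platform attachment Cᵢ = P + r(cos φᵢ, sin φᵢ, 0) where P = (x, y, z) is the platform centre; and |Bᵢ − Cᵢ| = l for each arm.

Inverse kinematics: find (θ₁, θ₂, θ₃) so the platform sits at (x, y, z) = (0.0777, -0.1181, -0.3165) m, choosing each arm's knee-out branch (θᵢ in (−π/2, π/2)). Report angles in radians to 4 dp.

θ₁ = -0.3487, θ₂ = 0.7853, θ₃ = -0.2617

rotate P by −φ1: (0.0777, -0.1181, -0.3165)
  A cos θ + B sin θ = C:  0.0223·cos θ + -0.3165·sin θ = 0.1291
  θ1 = atan2(B,A) + arccos(C/0.3173) = -0.3487
rotate P by −φ2: (-0.1411, -0.0082, -0.3165)
  A cos θ + B sin θ = C:  0.2411·cos θ + -0.3165·sin θ = -0.0533
  √(A²+B²)=0.3979;  θ2 = -0.9198+1.7051 ≈ 0.7853
rotate P by −φ3: (0.0634, 0.1263, -0.3165)
  A cos θ + B sin θ = C:  0.0366·cos θ + -0.3165·sin θ = 0.1172
  θ3 = atan2(B,A) + arccos(C/0.3186) = -0.2617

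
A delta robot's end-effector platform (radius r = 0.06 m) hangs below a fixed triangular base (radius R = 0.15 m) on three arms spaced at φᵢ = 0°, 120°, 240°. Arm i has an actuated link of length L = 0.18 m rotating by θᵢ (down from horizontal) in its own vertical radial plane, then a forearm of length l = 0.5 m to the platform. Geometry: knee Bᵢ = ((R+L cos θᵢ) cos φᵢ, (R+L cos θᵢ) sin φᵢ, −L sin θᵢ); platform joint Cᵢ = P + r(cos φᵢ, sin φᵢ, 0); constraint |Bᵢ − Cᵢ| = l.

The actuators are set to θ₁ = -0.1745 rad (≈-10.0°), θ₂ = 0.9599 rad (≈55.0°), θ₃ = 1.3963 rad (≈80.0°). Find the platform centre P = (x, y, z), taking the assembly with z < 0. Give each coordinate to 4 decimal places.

(0.2936, 0.1124, -0.4552)

arm 1 at φ=0.0°: ρ1 = 0.2673;  O1 = (0.2673, 0.0000, 0.0313)
arm 2 at φ=120.0°: ρ2 = 0.1932;  O2 = (-0.0966, 0.1674, -0.1474)
arm 3 at φ=240.0°: ρ3 = 0.1213;  O3 = (-0.0606, -0.1050, -0.1773)
eliminate P² terms by subtracting sphere 1 from 2 and 3
plane₁₂: -0.7278x+0.3347y+-0.3574z = -0.0133
Cramer: x(z) = 0.0311-0.5765z;  y(z) = 0.0279-0.1857z
sphere 1 gives Az²+Bz+C=0 with A=1.3668, B=0.1994, C=-0.1925;  B²−4AC=1.0921;  roots -0.4552, 0.3094;  negative root z = -0.4552
x = 0.2936, y = 0.1124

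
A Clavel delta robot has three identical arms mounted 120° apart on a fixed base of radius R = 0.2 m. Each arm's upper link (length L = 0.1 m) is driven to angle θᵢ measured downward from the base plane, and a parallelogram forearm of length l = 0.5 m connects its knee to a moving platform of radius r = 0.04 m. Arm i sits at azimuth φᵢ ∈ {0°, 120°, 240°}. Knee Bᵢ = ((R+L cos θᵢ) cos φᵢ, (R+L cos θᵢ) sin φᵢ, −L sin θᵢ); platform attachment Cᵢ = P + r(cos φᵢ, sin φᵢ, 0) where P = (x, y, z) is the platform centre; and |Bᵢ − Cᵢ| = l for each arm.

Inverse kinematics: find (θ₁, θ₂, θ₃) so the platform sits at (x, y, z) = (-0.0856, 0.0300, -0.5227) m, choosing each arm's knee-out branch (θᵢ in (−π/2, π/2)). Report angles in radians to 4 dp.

θ₁ = 1.3965, θ₂ = 0.6110, θ₃ = 0.8725

φ1=0.0° → target in arm frame (-0.0856, 0.0300)
  A cos θ + B sin θ = C:  0.2456·cos θ + -0.5227·sin θ = -0.4722
  γ=atan2(-0.5227,0.2456)=-1.1315;  ψ=arccos(-0.8176)=2.5280;  θ1=γ+ψ≈1.3965
rotate P by −φ2: (0.0688, 0.0591, -0.5227)
  A=0.0912, B=-0.5227, C=(l²−L²−A²−y'²−z²)/(2L)=-0.2252
  θ2 = atan2(B,A) + arccos(C/0.5306) = 0.6110
φ3=240.0° → target in arm frame (0.0168, -0.0891)
  e−x'=0.1432;  (l²−L²−(e−x')²−y'²−z²)/2L = -0.3083
  √(A²+B²)=0.5420;  θ3 = -1.3034+2.1759 ≈ 0.8725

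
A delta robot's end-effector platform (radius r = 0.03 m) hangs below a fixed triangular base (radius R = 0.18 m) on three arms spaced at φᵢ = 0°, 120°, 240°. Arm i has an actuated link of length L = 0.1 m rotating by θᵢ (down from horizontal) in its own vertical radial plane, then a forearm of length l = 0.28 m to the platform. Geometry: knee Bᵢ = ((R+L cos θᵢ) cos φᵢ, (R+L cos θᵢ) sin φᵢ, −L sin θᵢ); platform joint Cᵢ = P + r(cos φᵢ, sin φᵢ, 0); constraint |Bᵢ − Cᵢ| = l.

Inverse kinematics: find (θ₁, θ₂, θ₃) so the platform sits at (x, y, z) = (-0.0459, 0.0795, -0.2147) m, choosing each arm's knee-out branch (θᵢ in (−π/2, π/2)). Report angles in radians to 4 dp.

φ1=0.0° → target in arm frame (-0.0459, 0.0795)
  A cos θ + B sin θ = C:  0.1959·cos θ + -0.2147·sin θ = -0.1120
  θ1 = atan2(B,A) + arccos(C/0.2906) = 1.1351
φ2=120.0° → target in arm frame (0.0918, 0.0000)
  A cos θ + B sin θ = C:  0.0582·cos θ + -0.2147·sin θ = 0.0946
  θ2 = atan2(B,A) + arccos(C/0.2224) = -0.1745
φ3=240.0° → target in arm frame (-0.0459, -0.0795)
  A cos θ + B sin θ = C:  0.1959·cos θ + -0.2147·sin θ = -0.1120
  √(A²+B²)=0.2906;  θ3 = -0.8312+1.9663 ≈ 1.1351

θ₁ = 1.1351, θ₂ = -0.1745, θ₃ = 1.1351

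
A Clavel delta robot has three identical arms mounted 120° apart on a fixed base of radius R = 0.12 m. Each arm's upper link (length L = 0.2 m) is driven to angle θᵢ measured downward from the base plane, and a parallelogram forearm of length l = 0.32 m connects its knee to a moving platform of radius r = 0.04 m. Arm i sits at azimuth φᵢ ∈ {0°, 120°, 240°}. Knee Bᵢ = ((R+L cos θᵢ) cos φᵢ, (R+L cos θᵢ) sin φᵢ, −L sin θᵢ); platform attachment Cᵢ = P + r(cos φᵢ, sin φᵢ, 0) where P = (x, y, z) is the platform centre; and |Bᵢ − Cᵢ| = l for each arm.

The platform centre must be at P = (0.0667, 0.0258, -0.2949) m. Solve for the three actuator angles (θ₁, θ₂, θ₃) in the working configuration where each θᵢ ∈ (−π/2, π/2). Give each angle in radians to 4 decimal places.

θ₁ = 0.2619, θ₂ = 0.6109, θ₃ = 0.7851

rotate P by −φ1: (0.0667, 0.0258, -0.2949)
  A=0.0133, B=-0.2949, C=(l²−L²−A²−y'²−z²)/(2L)=-0.0635
  √(A²+B²)=0.2952;  θ1 = -1.5257+1.7877 ≈ 0.2619
rotate P by −φ2: (-0.0110, -0.0707, -0.2949)
  A=0.0910, B=-0.2949, C=(l²−L²−A²−y'²−z²)/(2L)=-0.0946
  √(A²+B²)=0.3086;  θ2 = -1.2715+1.8823 ≈ 0.6109
rotate P by −φ3: (-0.0557, 0.0449, -0.2949)
  e−x'=0.1357;  (l²−L²−(e−x')²−y'²−z²)/2L = -0.1125
  γ=atan2(-0.2949,0.1357)=-1.1395;  ψ=arccos(-0.3465)=1.9246;  θ3=γ+ψ≈0.7851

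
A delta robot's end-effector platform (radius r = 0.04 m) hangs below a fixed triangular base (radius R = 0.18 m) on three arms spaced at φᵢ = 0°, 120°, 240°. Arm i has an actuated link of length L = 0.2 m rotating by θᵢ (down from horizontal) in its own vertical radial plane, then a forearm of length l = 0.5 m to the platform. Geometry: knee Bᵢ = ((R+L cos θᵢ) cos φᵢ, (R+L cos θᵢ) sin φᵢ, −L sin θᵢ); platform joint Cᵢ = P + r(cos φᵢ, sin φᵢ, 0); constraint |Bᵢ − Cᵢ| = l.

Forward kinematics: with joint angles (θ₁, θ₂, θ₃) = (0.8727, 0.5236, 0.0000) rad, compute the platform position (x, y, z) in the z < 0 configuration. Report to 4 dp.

(-0.1244, -0.0834, -0.4510)

centre 1 = (0.2686·cos0.0°, 0.2686·sin0.0°, -0.1532) = (0.2686, 0.0000, -0.1532)
centre 2 = (0.3132·cos120.0°, 0.3132·sin120.0°, -0.1000) = (-0.1566, 0.2712, -0.1000)
centre 3 = (0.3400·cos240.0°, 0.3400·sin240.0°, 0.0000) = (-0.1700, -0.2944, 0.0000)
subtract pairs → two planes through P
[-0.8503 0.5425 0.1064]·P = 0.0125;  [-0.8771 -0.5889 0.3064]·P = 0.0200
det = 0.9766;  x = -0.0187+0.2344z,  y = -0.0062+0.1712z
quadratic in z: (1.0843)z²+(0.1697)z+(-0.1440)=0, √Δ=0.8083 → z ∈ {-0.4510, 0.2945}; z = -0.4510 (taking z<0)
x = -0.1244, y = -0.0834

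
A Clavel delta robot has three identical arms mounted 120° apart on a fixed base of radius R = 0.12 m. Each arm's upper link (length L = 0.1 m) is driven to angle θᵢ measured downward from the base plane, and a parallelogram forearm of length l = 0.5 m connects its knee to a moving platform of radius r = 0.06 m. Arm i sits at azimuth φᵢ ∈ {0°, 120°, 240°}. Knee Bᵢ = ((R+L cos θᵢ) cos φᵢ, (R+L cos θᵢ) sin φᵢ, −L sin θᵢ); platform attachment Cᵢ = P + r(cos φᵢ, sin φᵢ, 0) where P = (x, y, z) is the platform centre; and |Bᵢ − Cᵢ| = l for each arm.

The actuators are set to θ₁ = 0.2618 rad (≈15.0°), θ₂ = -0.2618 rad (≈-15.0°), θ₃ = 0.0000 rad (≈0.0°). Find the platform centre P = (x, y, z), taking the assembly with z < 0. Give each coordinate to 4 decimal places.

φ1=0.0°: virtual centre (0.1566, 0.0000, -0.0259), radius l
O2 = (0.1566·cos120.0°, 0.1566·sin120.0°, 0.0259) = (-0.0783, 0.1356, 0.0259)
O3 = (0.1600·cos240.0°, 0.1600·sin240.0°, 0.0000) = (-0.0800, -0.1386, 0.0000)
|O₂|²−|O₁|² = 0.0000;  |O₃|²−|O₁|² = 0.0004
[-0.4698 0.2712 0.1035]·P = 0.0000;  [-0.4732 -0.2771 0.0518]·P = 0.0004
Cramer: x(z) = -0.0004+0.1653z;  y(z) = -0.0007-0.0954z
quadratic in z: (1.0364)z²+(0.0000)z+(-0.2247)=0, √Δ=0.9651 → z ∈ {-0.4656, 0.4656}; z = -0.4656 (taking z<0)
x = -0.0774, y = 0.0437

(-0.0774, 0.0437, -0.4656)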